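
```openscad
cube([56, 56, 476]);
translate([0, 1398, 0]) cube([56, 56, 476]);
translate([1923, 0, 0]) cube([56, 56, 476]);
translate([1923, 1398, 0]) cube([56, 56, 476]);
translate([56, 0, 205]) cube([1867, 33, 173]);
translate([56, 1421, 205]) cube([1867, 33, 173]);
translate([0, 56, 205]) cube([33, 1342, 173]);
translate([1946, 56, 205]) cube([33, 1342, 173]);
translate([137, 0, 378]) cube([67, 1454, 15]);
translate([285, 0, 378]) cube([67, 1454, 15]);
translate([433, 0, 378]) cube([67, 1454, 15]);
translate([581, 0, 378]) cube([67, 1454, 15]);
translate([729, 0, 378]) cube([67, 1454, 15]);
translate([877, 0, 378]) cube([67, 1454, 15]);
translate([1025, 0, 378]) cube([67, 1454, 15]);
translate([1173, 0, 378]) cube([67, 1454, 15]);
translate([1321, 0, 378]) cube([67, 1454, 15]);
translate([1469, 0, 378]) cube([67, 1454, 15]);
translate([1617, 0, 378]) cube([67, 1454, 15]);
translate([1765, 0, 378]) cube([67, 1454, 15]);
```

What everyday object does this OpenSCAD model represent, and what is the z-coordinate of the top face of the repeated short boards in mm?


A bed frame. The slat-top height is 393 mm.

Four posts, four rails, and a row of slats — a bed frame. Slats sit on the rails at z = 205 + 173 = 378; with slat thickness 15, the top is 393 mm.


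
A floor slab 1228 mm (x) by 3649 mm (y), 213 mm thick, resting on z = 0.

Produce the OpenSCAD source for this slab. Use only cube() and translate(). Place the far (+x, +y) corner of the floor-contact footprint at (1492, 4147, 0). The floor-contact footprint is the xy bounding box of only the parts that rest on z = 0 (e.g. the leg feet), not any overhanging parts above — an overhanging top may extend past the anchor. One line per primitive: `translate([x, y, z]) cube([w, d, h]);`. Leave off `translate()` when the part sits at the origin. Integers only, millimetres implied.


translate([264, 498, 0]) cube([1228, 3649, 213]);


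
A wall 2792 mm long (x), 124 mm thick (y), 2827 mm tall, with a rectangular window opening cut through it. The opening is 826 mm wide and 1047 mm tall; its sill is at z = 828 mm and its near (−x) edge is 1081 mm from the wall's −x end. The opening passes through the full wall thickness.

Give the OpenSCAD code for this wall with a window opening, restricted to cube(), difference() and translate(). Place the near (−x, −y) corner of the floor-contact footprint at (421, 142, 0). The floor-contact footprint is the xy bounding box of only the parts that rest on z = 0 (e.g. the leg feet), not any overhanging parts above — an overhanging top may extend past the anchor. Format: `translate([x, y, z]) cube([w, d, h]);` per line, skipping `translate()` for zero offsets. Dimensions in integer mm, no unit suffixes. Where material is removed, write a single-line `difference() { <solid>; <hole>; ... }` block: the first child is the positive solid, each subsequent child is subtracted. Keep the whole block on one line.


difference() { translate([421, 142, 0]) cube([2792, 124, 2827]); translate([1502, 142, 828]) cube([826, 124, 1047]); }


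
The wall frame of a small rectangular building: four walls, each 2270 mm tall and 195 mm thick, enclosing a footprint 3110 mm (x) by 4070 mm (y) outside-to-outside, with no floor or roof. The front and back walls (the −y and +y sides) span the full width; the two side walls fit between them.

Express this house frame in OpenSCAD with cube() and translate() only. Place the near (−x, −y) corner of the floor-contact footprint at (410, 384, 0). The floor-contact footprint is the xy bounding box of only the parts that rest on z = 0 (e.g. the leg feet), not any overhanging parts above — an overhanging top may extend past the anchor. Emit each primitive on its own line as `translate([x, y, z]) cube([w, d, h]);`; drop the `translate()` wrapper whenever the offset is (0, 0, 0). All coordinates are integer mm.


translate([410, 384, 0]) cube([3110, 195, 2270]);
translate([410, 4259, 0]) cube([3110, 195, 2270]);
translate([410, 579, 0]) cube([195, 3680, 2270]);
translate([3325, 579, 0]) cube([195, 3680, 2270]);


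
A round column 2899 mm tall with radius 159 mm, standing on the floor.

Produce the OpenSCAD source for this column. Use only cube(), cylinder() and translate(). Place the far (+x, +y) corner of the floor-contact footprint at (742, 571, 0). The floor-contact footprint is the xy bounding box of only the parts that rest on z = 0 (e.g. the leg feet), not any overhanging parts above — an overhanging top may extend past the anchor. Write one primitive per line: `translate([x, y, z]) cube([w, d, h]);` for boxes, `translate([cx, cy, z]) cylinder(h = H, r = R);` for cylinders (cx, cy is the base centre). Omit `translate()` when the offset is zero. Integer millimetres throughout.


translate([583, 412, 0]) cylinder(h = 2899, r = 159);


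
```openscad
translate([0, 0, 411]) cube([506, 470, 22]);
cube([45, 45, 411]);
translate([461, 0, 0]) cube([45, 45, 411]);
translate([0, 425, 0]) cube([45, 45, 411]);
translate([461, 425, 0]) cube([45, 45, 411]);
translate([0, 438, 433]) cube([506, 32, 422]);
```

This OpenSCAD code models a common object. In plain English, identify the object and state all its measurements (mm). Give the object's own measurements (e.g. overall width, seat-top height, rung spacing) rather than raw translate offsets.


A chair. The seat is a 506×470×22 mm slab with its top at z = 433 mm, on four 45×45 mm corner legs (flush with the seat edges, standing on z = 0). A flat backrest 32 mm thick, 422 mm tall, spans the full seat width and rises from the seat top along its +y edge, rear face flush with the rear of the seat.


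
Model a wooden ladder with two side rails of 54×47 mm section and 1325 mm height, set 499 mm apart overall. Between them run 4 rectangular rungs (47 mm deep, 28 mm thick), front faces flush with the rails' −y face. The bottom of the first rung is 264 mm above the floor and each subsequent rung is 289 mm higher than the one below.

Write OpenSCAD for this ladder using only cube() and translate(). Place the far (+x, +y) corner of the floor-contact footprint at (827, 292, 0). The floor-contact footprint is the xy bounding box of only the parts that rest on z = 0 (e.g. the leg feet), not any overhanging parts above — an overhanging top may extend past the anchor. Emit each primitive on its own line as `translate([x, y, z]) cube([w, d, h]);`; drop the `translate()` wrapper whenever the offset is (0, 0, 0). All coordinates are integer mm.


translate([328, 245, 0]) cube([54, 47, 1325]);
translate([773, 245, 0]) cube([54, 47, 1325]);
translate([382, 245, 264]) cube([391, 47, 28]);
translate([382, 245, 553]) cube([391, 47, 28]);
translate([382, 245, 842]) cube([391, 47, 28]);
translate([382, 245, 1131]) cube([391, 47, 28]);


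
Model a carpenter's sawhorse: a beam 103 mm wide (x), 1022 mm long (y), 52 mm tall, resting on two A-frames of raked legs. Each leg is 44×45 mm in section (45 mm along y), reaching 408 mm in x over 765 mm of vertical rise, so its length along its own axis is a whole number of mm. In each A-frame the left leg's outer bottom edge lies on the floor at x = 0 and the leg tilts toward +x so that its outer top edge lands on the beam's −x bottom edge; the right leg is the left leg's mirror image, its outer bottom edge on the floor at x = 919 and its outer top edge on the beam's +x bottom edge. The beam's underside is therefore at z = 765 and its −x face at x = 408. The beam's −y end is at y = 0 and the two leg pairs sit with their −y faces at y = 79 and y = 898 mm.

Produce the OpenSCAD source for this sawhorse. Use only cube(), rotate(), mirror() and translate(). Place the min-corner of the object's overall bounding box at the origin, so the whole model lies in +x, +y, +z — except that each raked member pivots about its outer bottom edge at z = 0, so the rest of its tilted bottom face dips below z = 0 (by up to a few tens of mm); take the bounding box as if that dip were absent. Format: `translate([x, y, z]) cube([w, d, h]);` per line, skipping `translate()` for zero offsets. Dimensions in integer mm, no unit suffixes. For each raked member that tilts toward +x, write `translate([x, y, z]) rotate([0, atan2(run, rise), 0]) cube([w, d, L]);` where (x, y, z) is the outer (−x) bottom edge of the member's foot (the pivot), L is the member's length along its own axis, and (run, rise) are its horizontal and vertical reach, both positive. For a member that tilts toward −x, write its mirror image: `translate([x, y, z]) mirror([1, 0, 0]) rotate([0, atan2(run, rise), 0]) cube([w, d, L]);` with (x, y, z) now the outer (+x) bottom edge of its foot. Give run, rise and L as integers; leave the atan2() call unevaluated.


translate([408, 0, 765]) cube([103, 1022, 52]);
translate([0, 79, 0]) rotate([0, atan2(408, 765), 0]) cube([44, 45, 867]);
translate([919, 79, 0]) mirror([1, 0, 0]) rotate([0, atan2(408, 765), 0]) cube([44, 45, 867]);
translate([0, 898, 0]) rotate([0, atan2(408, 765), 0]) cube([44, 45, 867]);
translate([919, 898, 0]) mirror([1, 0, 0]) rotate([0, atan2(408, 765), 0]) cube([44, 45, 867]);


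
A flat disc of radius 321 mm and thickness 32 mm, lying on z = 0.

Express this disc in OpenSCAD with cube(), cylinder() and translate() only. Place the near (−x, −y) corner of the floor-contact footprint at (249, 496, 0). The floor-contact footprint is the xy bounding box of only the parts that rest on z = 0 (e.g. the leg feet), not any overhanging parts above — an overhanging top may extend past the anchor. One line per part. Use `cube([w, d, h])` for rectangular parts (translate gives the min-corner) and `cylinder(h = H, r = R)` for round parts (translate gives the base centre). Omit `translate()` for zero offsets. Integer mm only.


translate([570, 817, 0]) cylinder(h = 32, r = 321);


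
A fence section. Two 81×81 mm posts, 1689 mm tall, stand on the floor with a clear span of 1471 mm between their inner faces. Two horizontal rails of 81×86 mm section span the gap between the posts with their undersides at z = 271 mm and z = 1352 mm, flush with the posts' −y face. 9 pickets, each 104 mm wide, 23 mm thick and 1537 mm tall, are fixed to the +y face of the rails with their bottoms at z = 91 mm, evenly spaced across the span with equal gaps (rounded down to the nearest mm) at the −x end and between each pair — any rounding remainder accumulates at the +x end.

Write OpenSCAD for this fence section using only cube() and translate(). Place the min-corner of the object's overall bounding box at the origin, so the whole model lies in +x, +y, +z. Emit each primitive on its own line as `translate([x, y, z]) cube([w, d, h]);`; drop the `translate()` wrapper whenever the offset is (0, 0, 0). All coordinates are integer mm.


cube([81, 81, 1689]);
translate([1552, 0, 0]) cube([81, 81, 1689]);
translate([81, 0, 271]) cube([1471, 81, 86]);
translate([81, 0, 1352]) cube([1471, 81, 86]);
translate([134, 81, 91]) cube([104, 23, 1537]);
translate([291, 81, 91]) cube([104, 23, 1537]);
translate([448, 81, 91]) cube([104, 23, 1537]);
translate([605, 81, 91]) cube([104, 23, 1537]);
translate([762, 81, 91]) cube([104, 23, 1537]);
translate([919, 81, 91]) cube([104, 23, 1537]);
translate([1076, 81, 91]) cube([104, 23, 1537]);
translate([1233, 81, 91]) cube([104, 23, 1537]);
translate([1390, 81, 91]) cube([104, 23, 1537]);


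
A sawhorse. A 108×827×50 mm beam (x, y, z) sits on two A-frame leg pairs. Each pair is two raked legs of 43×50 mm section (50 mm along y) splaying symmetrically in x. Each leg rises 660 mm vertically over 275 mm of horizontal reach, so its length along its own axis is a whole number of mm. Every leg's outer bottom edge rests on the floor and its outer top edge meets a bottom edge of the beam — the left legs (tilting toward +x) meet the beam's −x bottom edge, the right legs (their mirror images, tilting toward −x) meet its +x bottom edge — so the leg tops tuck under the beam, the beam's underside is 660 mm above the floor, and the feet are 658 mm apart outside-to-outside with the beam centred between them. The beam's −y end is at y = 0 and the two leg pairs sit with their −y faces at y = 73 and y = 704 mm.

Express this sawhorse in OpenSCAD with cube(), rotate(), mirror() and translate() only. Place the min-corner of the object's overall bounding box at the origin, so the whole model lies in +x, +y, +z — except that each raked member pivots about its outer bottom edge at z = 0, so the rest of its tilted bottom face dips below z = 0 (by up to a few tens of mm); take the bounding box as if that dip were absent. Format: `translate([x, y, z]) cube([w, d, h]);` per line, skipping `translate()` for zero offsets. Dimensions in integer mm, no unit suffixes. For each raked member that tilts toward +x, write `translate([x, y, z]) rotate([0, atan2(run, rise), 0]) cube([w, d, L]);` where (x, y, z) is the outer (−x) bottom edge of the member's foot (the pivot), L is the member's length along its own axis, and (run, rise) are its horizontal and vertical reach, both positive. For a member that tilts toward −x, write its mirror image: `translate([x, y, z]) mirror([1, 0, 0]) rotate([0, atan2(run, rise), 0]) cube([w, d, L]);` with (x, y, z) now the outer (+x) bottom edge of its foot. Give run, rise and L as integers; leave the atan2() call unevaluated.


translate([275, 0, 660]) cube([108, 827, 50]);
translate([0, 73, 0]) rotate([0, atan2(275, 660), 0]) cube([43, 50, 715]);
translate([658, 73, 0]) mirror([1, 0, 0]) rotate([0, atan2(275, 660), 0]) cube([43, 50, 715]);
translate([0, 704, 0]) rotate([0, atan2(275, 660), 0]) cube([43, 50, 715]);
translate([658, 704, 0]) mirror([1, 0, 0]) rotate([0, atan2(275, 660), 0]) cube([43, 50, 715]);


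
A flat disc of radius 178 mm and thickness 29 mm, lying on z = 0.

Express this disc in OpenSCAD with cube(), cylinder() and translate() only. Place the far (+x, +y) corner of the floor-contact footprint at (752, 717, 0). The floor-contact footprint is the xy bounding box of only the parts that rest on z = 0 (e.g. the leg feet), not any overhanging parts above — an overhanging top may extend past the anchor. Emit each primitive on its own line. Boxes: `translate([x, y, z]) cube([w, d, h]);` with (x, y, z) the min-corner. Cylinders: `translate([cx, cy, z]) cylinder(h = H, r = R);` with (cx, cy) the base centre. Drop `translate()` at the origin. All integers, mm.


translate([574, 539, 0]) cylinder(h = 29, r = 178);


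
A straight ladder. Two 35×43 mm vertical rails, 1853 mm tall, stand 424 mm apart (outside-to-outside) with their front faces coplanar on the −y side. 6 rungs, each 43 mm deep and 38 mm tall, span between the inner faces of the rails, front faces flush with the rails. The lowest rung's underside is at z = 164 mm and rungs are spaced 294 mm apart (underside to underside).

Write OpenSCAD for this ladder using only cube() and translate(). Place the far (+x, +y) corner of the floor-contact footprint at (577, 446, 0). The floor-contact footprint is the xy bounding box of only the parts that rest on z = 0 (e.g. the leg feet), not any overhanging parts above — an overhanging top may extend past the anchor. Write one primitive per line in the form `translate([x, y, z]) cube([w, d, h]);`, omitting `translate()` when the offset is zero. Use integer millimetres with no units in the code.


translate([153, 403, 0]) cube([35, 43, 1853]);
translate([542, 403, 0]) cube([35, 43, 1853]);
translate([188, 403, 164]) cube([354, 43, 38]);
translate([188, 403, 458]) cube([354, 43, 38]);
translate([188, 403, 752]) cube([354, 43, 38]);
translate([188, 403, 1046]) cube([354, 43, 38]);
translate([188, 403, 1340]) cube([354, 43, 38]);
translate([188, 403, 1634]) cube([354, 43, 38]);


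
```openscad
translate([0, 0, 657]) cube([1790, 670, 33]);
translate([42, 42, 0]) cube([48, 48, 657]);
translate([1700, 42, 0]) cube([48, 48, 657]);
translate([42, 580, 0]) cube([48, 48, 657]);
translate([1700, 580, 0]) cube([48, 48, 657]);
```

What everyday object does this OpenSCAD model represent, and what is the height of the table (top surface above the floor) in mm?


A table. The table height is 690 mm.

A 1790×670×33 slab sits at z = 657 on four 48 mm square posts — a table. The top surface is at 657 + 33 = 690 mm.


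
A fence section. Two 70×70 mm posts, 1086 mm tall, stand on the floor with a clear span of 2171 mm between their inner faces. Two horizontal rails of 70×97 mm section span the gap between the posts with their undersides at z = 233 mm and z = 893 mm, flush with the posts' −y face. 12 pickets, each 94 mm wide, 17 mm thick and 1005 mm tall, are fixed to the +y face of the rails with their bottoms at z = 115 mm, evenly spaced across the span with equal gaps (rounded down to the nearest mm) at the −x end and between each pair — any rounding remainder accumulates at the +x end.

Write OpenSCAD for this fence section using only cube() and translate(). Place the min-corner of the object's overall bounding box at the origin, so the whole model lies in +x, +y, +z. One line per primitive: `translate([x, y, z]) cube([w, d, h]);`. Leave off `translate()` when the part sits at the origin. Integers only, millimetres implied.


cube([70, 70, 1086]);
translate([2241, 0, 0]) cube([70, 70, 1086]);
translate([70, 0, 233]) cube([2171, 70, 97]);
translate([70, 0, 893]) cube([2171, 70, 97]);
translate([150, 70, 115]) cube([94, 17, 1005]);
translate([324, 70, 115]) cube([94, 17, 1005]);
translate([498, 70, 115]) cube([94, 17, 1005]);
translate([672, 70, 115]) cube([94, 17, 1005]);
translate([846, 70, 115]) cube([94, 17, 1005]);
translate([1020, 70, 115]) cube([94, 17, 1005]);
translate([1194, 70, 115]) cube([94, 17, 1005]);
translate([1368, 70, 115]) cube([94, 17, 1005]);
translate([1542, 70, 115]) cube([94, 17, 1005]);
translate([1716, 70, 115]) cube([94, 17, 1005]);
translate([1890, 70, 115]) cube([94, 17, 1005]);
translate([2064, 70, 115]) cube([94, 17, 1005]);


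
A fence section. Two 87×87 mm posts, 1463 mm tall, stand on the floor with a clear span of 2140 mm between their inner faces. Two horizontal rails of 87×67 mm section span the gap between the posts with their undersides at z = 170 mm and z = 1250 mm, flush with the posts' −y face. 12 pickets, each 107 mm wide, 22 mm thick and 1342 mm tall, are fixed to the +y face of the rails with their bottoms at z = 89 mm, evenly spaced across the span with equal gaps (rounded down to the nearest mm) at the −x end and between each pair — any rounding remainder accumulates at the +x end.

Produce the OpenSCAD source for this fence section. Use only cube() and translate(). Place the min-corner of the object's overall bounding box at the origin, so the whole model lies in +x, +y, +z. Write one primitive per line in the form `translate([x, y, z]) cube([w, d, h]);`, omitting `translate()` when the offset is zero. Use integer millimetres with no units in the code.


cube([87, 87, 1463]);
translate([2227, 0, 0]) cube([87, 87, 1463]);
translate([87, 0, 170]) cube([2140, 87, 67]);
translate([87, 0, 1250]) cube([2140, 87, 67]);
translate([152, 87, 89]) cube([107, 22, 1342]);
translate([324, 87, 89]) cube([107, 22, 1342]);
translate([496, 87, 89]) cube([107, 22, 1342]);
translate([668, 87, 89]) cube([107, 22, 1342]);
translate([840, 87, 89]) cube([107, 22, 1342]);
translate([1012, 87, 89]) cube([107, 22, 1342]);
translate([1184, 87, 89]) cube([107, 22, 1342]);
translate([1356, 87, 89]) cube([107, 22, 1342]);
translate([1528, 87, 89]) cube([107, 22, 1342]);
translate([1700, 87, 89]) cube([107, 22, 1342]);
translate([1872, 87, 89]) cube([107, 22, 1342]);
translate([2044, 87, 89]) cube([107, 22, 1342]);


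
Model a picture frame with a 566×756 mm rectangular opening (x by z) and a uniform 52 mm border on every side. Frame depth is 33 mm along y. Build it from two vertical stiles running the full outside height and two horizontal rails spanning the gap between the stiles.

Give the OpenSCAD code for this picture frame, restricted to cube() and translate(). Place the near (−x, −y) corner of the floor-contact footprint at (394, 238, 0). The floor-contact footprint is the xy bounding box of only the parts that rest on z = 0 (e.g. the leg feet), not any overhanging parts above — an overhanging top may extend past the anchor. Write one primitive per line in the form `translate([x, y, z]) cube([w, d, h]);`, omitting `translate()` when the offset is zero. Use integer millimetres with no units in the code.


translate([394, 238, 0]) cube([52, 33, 860]);
translate([1012, 238, 0]) cube([52, 33, 860]);
translate([446, 238, 0]) cube([566, 33, 52]);
translate([446, 238, 808]) cube([566, 33, 52]);


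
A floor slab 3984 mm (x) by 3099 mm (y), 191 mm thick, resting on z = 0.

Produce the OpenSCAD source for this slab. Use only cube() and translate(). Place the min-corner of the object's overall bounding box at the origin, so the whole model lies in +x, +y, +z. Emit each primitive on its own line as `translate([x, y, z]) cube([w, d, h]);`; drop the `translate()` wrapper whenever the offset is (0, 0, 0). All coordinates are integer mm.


cube([3984, 3099, 191]);


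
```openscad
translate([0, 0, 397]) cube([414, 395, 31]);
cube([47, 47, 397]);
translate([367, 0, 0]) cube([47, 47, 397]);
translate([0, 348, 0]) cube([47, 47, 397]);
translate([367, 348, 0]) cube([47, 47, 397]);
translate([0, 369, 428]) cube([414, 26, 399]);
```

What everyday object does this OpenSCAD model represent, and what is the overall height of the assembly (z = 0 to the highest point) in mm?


A chair. The overall height is 827 mm.

A slab on four corner posts with a tall panel at the back — a chair. The seat slab sits at z = 397 with thickness 31, and the 399 mm backrest starts at the seat top, so the overall height is 397 + 31 + 399 = 827 mm.


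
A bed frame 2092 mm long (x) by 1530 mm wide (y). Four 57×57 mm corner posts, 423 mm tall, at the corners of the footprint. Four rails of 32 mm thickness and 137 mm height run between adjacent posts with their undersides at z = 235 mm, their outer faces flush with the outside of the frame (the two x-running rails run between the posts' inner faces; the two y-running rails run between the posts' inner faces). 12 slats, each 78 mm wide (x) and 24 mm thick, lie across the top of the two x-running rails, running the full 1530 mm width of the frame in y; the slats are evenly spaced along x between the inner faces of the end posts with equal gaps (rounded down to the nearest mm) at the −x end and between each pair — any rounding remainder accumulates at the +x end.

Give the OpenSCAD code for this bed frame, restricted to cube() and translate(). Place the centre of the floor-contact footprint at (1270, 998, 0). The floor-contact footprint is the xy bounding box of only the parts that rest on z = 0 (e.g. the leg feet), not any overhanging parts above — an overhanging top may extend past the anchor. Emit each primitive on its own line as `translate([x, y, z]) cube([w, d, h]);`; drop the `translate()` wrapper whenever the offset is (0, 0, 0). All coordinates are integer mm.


translate([224, 233, 0]) cube([57, 57, 423]);
translate([224, 1706, 0]) cube([57, 57, 423]);
translate([2259, 233, 0]) cube([57, 57, 423]);
translate([2259, 1706, 0]) cube([57, 57, 423]);
translate([281, 233, 235]) cube([1978, 32, 137]);
translate([281, 1731, 235]) cube([1978, 32, 137]);
translate([224, 290, 235]) cube([32, 1416, 137]);
translate([2284, 290, 235]) cube([32, 1416, 137]);
translate([361, 233, 372]) cube([78, 1530, 24]);
translate([519, 233, 372]) cube([78, 1530, 24]);
translate([677, 233, 372]) cube([78, 1530, 24]);
translate([835, 233, 372]) cube([78, 1530, 24]);
translate([993, 233, 372]) cube([78, 1530, 24]);
translate([1151, 233, 372]) cube([78, 1530, 24]);
translate([1309, 233, 372]) cube([78, 1530, 24]);
translate([1467, 233, 372]) cube([78, 1530, 24]);
translate([1625, 233, 372]) cube([78, 1530, 24]);
translate([1783, 233, 372]) cube([78, 1530, 24]);
translate([1941, 233, 372]) cube([78, 1530, 24]);
translate([2099, 233, 372]) cube([78, 1530, 24]);


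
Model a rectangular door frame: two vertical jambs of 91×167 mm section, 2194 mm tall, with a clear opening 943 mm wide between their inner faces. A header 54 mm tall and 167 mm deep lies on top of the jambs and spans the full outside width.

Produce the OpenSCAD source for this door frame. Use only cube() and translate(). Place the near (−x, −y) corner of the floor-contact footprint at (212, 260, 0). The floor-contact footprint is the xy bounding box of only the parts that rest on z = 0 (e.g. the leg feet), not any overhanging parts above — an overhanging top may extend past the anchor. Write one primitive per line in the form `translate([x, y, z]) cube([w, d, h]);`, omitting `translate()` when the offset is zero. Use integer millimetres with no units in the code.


translate([212, 260, 0]) cube([91, 167, 2194]);
translate([1246, 260, 0]) cube([91, 167, 2194]);
translate([212, 260, 2194]) cube([1125, 167, 54]);


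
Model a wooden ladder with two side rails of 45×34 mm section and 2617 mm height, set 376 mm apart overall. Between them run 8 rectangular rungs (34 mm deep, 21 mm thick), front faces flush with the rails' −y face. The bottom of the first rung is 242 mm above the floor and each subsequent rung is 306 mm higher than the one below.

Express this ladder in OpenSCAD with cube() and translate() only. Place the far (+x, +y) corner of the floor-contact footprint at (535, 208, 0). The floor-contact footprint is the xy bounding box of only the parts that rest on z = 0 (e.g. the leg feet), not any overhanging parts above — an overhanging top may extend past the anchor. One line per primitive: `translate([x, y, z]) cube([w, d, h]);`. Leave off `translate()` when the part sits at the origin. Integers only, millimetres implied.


translate([159, 174, 0]) cube([45, 34, 2617]);
translate([490, 174, 0]) cube([45, 34, 2617]);
translate([204, 174, 242]) cube([286, 34, 21]);
translate([204, 174, 548]) cube([286, 34, 21]);
translate([204, 174, 854]) cube([286, 34, 21]);
translate([204, 174, 1160]) cube([286, 34, 21]);
translate([204, 174, 1466]) cube([286, 34, 21]);
translate([204, 174, 1772]) cube([286, 34, 21]);
translate([204, 174, 2078]) cube([286, 34, 21]);
translate([204, 174, 2384]) cube([286, 34, 21]);


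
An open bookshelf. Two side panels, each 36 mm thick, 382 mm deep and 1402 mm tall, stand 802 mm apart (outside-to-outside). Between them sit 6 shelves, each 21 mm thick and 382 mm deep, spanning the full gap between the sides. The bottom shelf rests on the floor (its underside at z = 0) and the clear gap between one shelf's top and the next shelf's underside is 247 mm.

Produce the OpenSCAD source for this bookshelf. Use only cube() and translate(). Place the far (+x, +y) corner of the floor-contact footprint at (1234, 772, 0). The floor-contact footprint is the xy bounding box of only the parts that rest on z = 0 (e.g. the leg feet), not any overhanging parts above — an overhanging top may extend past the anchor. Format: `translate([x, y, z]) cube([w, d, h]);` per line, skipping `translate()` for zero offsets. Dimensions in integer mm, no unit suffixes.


translate([432, 390, 0]) cube([36, 382, 1402]);
translate([1198, 390, 0]) cube([36, 382, 1402]);
translate([468, 390, 0]) cube([730, 382, 21]);
translate([468, 390, 268]) cube([730, 382, 21]);
translate([468, 390, 536]) cube([730, 382, 21]);
translate([468, 390, 804]) cube([730, 382, 21]);
translate([468, 390, 1072]) cube([730, 382, 21]);
translate([468, 390, 1340]) cube([730, 382, 21]);


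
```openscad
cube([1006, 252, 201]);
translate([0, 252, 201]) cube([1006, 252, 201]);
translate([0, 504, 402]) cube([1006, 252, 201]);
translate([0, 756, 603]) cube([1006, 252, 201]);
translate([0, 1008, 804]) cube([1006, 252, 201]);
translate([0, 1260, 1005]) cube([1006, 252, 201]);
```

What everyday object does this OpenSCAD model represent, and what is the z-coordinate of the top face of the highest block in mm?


A staircase. The total rise is 1206 mm.

6 identical blocks, each offset up and back from the previous — a staircase. Each step is 201 mm tall and there are 6 of them, so the total rise is 6 × 201 = 1206 mm.


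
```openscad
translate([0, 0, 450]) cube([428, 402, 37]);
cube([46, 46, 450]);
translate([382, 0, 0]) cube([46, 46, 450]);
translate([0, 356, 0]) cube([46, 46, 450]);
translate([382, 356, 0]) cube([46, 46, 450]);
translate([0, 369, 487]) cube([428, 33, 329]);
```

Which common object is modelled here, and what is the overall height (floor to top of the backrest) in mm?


A chair. The overall height is 816 mm.

A slab on four corner posts with a tall panel at the back — a chair. The seat slab sits at z = 450 with thickness 37, and the 329 mm backrest starts at the seat top, so the overall height is 450 + 37 + 329 = 816 mm.


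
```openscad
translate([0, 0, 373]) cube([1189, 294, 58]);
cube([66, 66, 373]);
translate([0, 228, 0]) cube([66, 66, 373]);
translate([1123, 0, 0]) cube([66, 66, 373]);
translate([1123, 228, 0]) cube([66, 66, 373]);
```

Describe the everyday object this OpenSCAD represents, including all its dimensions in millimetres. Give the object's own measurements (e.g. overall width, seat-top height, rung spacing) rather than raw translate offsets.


A long wooden bench with a 1189 mm (x) × 294 mm (y) seat, 58 mm thick, its top surface 431 mm above the floor. Four 66 mm square legs at the seat corners, flush with the edges, run from z = 0 to the seat underside.


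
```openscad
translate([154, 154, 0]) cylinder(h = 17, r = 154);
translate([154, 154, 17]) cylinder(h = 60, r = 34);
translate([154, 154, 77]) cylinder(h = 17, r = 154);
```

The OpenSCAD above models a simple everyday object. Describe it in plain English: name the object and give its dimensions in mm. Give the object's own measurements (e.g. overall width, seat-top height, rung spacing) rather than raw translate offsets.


A spool: two coaxial disc flanges of radius 154 mm and thickness 17 mm, joined by a core cylinder of radius 34 mm and height 60 mm. The lower flange rests on z = 0 and the three cylinders share a vertical axis.


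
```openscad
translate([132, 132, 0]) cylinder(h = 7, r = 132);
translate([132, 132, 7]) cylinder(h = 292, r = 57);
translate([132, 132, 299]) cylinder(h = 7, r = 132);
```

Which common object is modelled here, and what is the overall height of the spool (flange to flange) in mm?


A spool. The overall height is 306 mm.

Three coaxial cylinders, large–small–large — a spool. Two 7 mm flanges and a 292 mm core give 7 + 292 + 7 = 306 mm.


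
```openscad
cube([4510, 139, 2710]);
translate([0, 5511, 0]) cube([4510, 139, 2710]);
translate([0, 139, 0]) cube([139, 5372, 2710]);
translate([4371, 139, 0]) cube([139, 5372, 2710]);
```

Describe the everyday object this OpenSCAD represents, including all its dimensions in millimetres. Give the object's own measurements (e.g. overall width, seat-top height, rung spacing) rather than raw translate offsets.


The wall frame of a small rectangular building: four walls, each 2710 mm tall and 139 mm thick, enclosing a footprint 4510 mm (x) by 5650 mm (y) outside-to-outside, with no floor or roof. The front and back walls (the −y and +y sides) span the full width; the two side walls fit between them.


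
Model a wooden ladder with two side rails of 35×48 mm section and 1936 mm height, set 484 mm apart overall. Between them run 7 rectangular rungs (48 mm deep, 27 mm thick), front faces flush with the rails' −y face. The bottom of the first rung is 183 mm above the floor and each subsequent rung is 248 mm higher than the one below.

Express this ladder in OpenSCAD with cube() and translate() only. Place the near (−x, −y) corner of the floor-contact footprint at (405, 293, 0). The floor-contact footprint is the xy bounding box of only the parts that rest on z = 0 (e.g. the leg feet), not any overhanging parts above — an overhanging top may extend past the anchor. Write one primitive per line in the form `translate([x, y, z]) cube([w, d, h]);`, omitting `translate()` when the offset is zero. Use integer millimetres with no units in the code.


translate([405, 293, 0]) cube([35, 48, 1936]);
translate([854, 293, 0]) cube([35, 48, 1936]);
translate([440, 293, 183]) cube([414, 48, 27]);
translate([440, 293, 431]) cube([414, 48, 27]);
translate([440, 293, 679]) cube([414, 48, 27]);
translate([440, 293, 927]) cube([414, 48, 27]);
translate([440, 293, 1175]) cube([414, 48, 27]);
translate([440, 293, 1423]) cube([414, 48, 27]);
translate([440, 293, 1671]) cube([414, 48, 27]);


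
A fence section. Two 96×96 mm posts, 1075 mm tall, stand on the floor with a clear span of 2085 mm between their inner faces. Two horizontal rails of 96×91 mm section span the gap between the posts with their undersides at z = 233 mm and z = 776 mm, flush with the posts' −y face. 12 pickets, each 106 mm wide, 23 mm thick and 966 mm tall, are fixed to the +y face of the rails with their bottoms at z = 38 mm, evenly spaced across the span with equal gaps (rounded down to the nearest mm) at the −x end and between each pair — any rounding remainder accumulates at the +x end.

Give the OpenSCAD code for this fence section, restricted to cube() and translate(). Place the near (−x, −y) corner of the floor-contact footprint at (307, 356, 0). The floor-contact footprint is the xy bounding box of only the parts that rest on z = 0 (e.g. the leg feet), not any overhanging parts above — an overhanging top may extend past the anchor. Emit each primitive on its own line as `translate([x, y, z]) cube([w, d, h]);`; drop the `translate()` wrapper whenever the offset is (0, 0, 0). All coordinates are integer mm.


translate([307, 356, 0]) cube([96, 96, 1075]);
translate([2488, 356, 0]) cube([96, 96, 1075]);
translate([403, 356, 233]) cube([2085, 96, 91]);
translate([403, 356, 776]) cube([2085, 96, 91]);
translate([465, 452, 38]) cube([106, 23, 966]);
translate([633, 452, 38]) cube([106, 23, 966]);
translate([801, 452, 38]) cube([106, 23, 966]);
translate([969, 452, 38]) cube([106, 23, 966]);
translate([1137, 452, 38]) cube([106, 23, 966]);
translate([1305, 452, 38]) cube([106, 23, 966]);
translate([1473, 452, 38]) cube([106, 23, 966]);
translate([1641, 452, 38]) cube([106, 23, 966]);
translate([1809, 452, 38]) cube([106, 23, 966]);
translate([1977, 452, 38]) cube([106, 23, 966]);
translate([2145, 452, 38]) cube([106, 23, 966]);
translate([2313, 452, 38]) cube([106, 23, 966]);


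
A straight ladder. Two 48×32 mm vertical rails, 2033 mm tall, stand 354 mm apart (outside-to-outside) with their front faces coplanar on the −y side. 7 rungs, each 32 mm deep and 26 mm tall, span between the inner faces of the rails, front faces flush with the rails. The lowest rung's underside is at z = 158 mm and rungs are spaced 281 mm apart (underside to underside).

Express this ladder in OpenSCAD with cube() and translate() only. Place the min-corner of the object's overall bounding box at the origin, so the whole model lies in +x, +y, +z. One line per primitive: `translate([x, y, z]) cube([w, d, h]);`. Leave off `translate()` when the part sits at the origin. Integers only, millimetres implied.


cube([48, 32, 2033]);
translate([306, 0, 0]) cube([48, 32, 2033]);
translate([48, 0, 158]) cube([258, 32, 26]);
translate([48, 0, 439]) cube([258, 32, 26]);
translate([48, 0, 720]) cube([258, 32, 26]);
translate([48, 0, 1001]) cube([258, 32, 26]);
translate([48, 0, 1282]) cube([258, 32, 26]);
translate([48, 0, 1563]) cube([258, 32, 26]);
translate([48, 0, 1844]) cube([258, 32, 26]);


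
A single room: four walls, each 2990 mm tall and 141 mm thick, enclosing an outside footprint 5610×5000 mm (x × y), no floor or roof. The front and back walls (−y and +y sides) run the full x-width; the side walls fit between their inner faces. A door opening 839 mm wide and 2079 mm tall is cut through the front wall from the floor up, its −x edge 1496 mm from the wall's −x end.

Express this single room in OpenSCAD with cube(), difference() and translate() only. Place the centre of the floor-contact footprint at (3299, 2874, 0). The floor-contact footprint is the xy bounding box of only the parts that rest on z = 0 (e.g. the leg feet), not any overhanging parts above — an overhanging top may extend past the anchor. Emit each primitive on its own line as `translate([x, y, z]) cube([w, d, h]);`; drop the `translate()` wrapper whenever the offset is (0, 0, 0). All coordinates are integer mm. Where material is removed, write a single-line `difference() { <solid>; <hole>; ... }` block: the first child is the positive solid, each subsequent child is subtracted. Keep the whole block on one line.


difference() { translate([494, 374, 0]) cube([5610, 141, 2990]); translate([1990, 374, 0]) cube([839, 141, 2079]); }
translate([494, 5233, 0]) cube([5610, 141, 2990]);
translate([494, 515, 0]) cube([141, 4718, 2990]);
translate([5963, 515, 0]) cube([141, 4718, 2990]);


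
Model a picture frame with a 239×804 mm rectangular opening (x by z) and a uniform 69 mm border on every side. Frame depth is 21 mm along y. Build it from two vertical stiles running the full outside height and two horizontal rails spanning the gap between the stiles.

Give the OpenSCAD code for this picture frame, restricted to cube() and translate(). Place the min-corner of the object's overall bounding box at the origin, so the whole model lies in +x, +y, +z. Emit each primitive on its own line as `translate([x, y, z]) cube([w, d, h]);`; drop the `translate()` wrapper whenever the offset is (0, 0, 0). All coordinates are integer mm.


cube([69, 21, 942]);
translate([308, 0, 0]) cube([69, 21, 942]);
translate([69, 0, 0]) cube([239, 21, 69]);
translate([69, 0, 873]) cube([239, 21, 69]);


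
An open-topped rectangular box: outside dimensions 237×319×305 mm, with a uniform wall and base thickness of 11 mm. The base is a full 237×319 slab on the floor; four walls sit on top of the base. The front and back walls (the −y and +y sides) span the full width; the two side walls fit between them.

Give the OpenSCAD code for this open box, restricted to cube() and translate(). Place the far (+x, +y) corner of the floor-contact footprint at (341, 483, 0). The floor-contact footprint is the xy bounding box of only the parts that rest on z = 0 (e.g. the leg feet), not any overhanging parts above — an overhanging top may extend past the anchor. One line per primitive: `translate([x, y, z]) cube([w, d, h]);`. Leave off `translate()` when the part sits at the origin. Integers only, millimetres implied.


translate([104, 164, 0]) cube([237, 319, 11]);
translate([104, 164, 11]) cube([237, 11, 294]);
translate([104, 472, 11]) cube([237, 11, 294]);
translate([104, 175, 11]) cube([11, 297, 294]);
translate([330, 175, 11]) cube([11, 297, 294]);


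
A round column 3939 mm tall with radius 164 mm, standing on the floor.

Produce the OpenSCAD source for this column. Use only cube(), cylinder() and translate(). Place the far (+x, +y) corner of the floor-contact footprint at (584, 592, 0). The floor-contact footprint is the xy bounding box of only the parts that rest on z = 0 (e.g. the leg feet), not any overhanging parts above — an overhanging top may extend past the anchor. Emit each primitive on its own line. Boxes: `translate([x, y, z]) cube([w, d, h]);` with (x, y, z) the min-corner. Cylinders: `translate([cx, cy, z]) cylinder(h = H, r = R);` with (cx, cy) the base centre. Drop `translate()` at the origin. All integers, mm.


translate([420, 428, 0]) cylinder(h = 3939, r = 164);


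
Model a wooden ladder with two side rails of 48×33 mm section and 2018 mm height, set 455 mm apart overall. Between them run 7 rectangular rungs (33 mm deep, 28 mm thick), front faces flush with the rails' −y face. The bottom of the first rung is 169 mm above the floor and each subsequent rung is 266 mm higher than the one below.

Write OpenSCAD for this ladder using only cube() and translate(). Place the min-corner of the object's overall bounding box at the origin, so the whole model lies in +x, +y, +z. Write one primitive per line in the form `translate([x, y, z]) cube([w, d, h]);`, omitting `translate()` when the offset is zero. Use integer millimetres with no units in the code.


cube([48, 33, 2018]);
translate([407, 0, 0]) cube([48, 33, 2018]);
translate([48, 0, 169]) cube([359, 33, 28]);
translate([48, 0, 435]) cube([359, 33, 28]);
translate([48, 0, 701]) cube([359, 33, 28]);
translate([48, 0, 967]) cube([359, 33, 28]);
translate([48, 0, 1233]) cube([359, 33, 28]);
translate([48, 0, 1499]) cube([359, 33, 28]);
translate([48, 0, 1765]) cube([359, 33, 28]);
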